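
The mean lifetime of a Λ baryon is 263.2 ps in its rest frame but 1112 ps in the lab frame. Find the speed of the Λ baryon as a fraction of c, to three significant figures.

β = 0.972

γ = Δt/τ₀ = 1112/263.2 = 4.225
β = √(1 − 1/γ²) = √(1 − 0.05602) = √0.9440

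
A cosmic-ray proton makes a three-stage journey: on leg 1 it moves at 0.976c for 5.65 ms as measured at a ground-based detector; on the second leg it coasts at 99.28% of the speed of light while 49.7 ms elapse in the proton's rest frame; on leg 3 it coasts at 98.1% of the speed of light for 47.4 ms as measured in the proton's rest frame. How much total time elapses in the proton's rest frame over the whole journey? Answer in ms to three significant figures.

Leg 1: γ = 1/√(1 − 0.976²) = 1/√0.04742 = 4.592; τ_1 = 5.65/4.592 = 1.230 ms.
Leg 2: 49.7 ms is already measured in the proton's rest frame.
Leg 3: 47.4 ms is already measured in the proton's rest frame.
Total: 1.230 + 49.70 + 47.40 ms.

τ = 98.3 ms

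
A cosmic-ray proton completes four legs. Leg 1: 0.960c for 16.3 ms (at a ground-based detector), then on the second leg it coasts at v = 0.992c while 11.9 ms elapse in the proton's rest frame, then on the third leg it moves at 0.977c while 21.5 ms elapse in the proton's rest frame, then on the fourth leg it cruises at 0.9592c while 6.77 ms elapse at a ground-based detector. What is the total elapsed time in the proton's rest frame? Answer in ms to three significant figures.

Leg 1: γ = 1/√(1 − 0.960²) = 25/7 ≈ 3.571; τ_1 = 16.3/3.571 = 4.564 ms.
Leg 2: 11.9 ms is already measured in the proton's rest frame.
Leg 3: 21.5 ms is already measured in the proton's rest frame.
Leg 4: γ = 1/√(1 − 0.9592²) = 1/√0.07994 = 3.537; τ_4 = 6.77/3.537 = 1.914 ms.
Total: 4.564 + 11.90 + 21.50 + 1.914 ms.

τ = 39.9 ms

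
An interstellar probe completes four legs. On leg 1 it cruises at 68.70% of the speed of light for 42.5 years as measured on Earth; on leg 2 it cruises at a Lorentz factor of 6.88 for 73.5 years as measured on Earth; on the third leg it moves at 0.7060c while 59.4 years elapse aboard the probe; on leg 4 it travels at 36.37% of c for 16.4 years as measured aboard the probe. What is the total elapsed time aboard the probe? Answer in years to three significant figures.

Leg 1: β = 0.6870; γ = 1/√(1 − 0.6870²) = 1/√0.5280 = 1.376; τ_1 = 42.5/1.376 = 30.88 years.
Leg 2: γ = 6.88; τ_2 = 73.5/6.880 = 10.68 years.
Leg 3: 59.4 years is already measured aboard the probe.
Leg 4: 16.4 years is already measured aboard the probe.
Total: 30.88 + 10.68 + 59.40 + 16.40 years.

τ = 117 years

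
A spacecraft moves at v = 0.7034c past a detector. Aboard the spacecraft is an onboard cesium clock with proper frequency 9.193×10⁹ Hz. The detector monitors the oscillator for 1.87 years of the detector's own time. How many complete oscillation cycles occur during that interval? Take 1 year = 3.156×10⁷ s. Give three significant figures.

N = 3.86×10¹⁷

γ = 1/√(1 − 0.7034²) = 1/√0.5052 = 1.407
During 1.87 years of lab time, the oscillator's proper time advances by τ = Δt/γ = 1.87/1.407 = 1.329 years = 4.195×10⁷ s.
N = f × τ = 9.193×10⁹ × 4.195×10⁷ = 3.856×10¹⁷.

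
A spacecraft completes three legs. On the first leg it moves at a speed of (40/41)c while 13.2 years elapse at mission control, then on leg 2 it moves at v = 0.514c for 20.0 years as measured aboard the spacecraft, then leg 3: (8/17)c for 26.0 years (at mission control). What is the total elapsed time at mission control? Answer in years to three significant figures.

Leg 1: 13.2 years is already measured at mission control.
Leg 2: γ = 1/√(1 − 0.514²) = 1/√0.7358 = 1.166; Δt_2 = 1.166 × 20.0 = 23.32 years.
Leg 3: 26.0 years is already measured at mission control.
Total: 13.20 + 23.32 + 26.00 years.

Δt = 62.5 years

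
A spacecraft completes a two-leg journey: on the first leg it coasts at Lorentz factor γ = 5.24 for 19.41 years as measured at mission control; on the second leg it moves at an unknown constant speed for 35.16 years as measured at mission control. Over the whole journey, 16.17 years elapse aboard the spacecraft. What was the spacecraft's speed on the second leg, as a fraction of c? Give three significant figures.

Leg 1: γ = 5.24; τ_1 = 19.41/5.240 = 3.704 years.
Leg 2: speed unknown; τ_2 = 35.16/γ_2.
Total proper time: 3.704 + τ_2 = 16.17, so τ_2 = 16.17 − 3.704 = 12.47 years.
γ_2 = 35.16/12.47 = 2.821; β = √(1 − 1/γ²) = √0.8743.

β = 0.935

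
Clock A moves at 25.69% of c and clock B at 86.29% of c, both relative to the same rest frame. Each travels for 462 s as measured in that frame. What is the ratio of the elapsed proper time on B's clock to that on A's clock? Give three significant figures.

τ_B/τ_A = 0.523

A: β = 0.2569; γ = 1/√(1 − 0.2569²) = 1/√0.9340 = 1.035. B: β = 0.8629; γ = 1/√(1 − 0.8629²) = 1/√0.2554 = 1.979.
τ_A/τ_B = γ_B/γ_A = 1.979/1.035 = 1.912, so τ_B/τ_A = 0.5229.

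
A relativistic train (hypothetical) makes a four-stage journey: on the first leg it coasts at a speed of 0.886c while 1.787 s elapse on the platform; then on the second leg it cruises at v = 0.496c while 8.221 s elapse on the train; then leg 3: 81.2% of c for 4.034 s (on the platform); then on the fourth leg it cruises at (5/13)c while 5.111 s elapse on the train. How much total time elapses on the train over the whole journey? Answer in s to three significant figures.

τ = 16.5 s

Leg 1: γ = 1/√(1 − 0.886²) = 1/√0.2150 = 2.157; τ_1 = 1.787/2.157 = 0.8286 s.
Leg 2: 8.221 s is already measured on the train.
Leg 3: β = 0.812; γ = 1/√(1 − 0.812²) = 1/√0.3407 = 1.713; τ_3 = 4.034/1.713 = 2.354 s.
Leg 4: 5.111 s is already measured on the train.
Total: 0.8286 + 8.221 + 2.354 + 5.111 s.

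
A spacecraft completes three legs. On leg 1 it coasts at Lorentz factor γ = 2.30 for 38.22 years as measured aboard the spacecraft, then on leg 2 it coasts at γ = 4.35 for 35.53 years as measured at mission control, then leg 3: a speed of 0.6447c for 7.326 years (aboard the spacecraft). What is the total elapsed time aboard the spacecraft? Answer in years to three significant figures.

τ = 53.7 years

Leg 1: 38.22 years is already measured aboard the spacecraft.
Leg 2: γ = 4.35; τ_2 = 35.53/4.350 = 8.168 years.
Leg 3: 7.326 years is already measured aboard the spacecraft.
Total: 38.22 + 8.168 + 7.326 years.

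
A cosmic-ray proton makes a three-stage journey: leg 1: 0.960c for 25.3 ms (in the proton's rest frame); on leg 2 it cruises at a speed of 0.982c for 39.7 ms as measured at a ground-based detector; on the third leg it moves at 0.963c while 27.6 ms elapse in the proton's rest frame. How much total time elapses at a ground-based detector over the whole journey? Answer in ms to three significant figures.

Leg 1: γ = 1/√(1 − 0.960²) = 1/√0.07840 = 3.571; Δt_1 = 3.571 × 25.3 = 90.36 ms.
Leg 2: 39.7 ms is already measured at a ground-based detector.
Leg 3: γ = 1/√(1 − 0.963²) = 1/√0.07263 = 3.711; Δt_3 = 3.711 × 27.6 = 102.4 ms.
Total: 90.36 + 39.70 + 102.4 ms.

Δt = 232 ms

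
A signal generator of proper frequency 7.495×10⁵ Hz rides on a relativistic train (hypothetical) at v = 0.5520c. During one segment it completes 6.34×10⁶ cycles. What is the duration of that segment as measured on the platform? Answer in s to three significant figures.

Δt = 10.1 s

γ = 1/√(1 − 0.5520²) = 1/√0.6953 = 1.199
Proper time for N cycles: τ = N/f = 6.34×10⁶/(7.495×10⁵) = 8.459×10⁰ s = 8.459 s.
Lab-frame duration Δt = γτ = 1.199 × 8.459 = 10.14 s.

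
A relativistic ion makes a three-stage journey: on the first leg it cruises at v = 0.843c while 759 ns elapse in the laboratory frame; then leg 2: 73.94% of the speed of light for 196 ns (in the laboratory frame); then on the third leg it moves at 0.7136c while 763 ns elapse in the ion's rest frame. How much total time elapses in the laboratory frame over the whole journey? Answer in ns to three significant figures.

Δt = 2040 ns

Leg 1: 759 ns is already measured in the laboratory frame.
Leg 2: 196 ns is already measured in the laboratory frame.
Leg 3: γ = 1/√(1 − 0.7136²) = 1/√0.4908 = 1.427; Δt_3 = 1.427 × 763 = 1089 ns.
Total: 759.0 + 196.0 + 1089 ns.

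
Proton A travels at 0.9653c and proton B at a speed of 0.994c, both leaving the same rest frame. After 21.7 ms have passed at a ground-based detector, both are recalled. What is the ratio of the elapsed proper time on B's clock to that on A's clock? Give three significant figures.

τ_B/τ_A = 0.419

A: γ = 1/√(1 − 0.9653²) = 1/√0.06820 = 3.829. B: γ = 1/√(1 − 0.994²) = 1/√0.01196 = 9.142.
τ_A/τ_B = γ_B/γ_A = 9.142/3.829 = 2.387, so τ_B/τ_A = 0.4189.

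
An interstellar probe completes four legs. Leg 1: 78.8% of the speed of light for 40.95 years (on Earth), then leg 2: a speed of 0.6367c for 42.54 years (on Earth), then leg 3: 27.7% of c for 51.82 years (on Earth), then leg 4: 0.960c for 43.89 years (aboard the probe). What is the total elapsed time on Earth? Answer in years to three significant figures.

Leg 1: 40.95 years is already measured on Earth.
Leg 2: 42.54 years is already measured on Earth.
Leg 3: 51.82 years is already measured on Earth.
Leg 4: γ = 1/√(1 − 0.960²) = 25/7 ≈ 3.571; Δt_4 = 3.571 × 43.89 = 156.8 years.
Total: 40.95 + 42.54 + 51.82 + 156.8 years.

Δt = 292 years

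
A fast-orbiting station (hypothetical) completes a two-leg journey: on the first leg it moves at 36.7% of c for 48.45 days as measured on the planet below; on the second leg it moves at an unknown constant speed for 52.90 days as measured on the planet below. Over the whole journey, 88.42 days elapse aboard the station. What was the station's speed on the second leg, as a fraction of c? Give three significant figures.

Leg 1: β = 0.367; γ = 1/√(1 − 0.367²) = 1/√0.8653 = 1.075; τ_1 = 48.45/1.075 = 45.07 days.
Leg 2: speed unknown; τ_2 = 52.90/γ_2.
Total proper time: 45.07 + τ_2 = 88.42, so τ_2 = 88.42 − 45.07 = 43.35 days.
γ_2 = 52.90/43.35 = 1.220; β = √(1 − 1/γ²) = √0.3284.

β = 0.573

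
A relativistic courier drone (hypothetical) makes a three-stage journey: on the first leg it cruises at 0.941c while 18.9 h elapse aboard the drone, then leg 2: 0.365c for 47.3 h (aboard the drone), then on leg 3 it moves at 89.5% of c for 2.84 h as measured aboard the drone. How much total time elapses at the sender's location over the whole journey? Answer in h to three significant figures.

Δt = 113 h

Leg 1: γ = 1/√(1 − 0.941²) = 1/√0.1145 = 2.955; Δt_1 = 2.955 × 18.9 = 55.85 h.
Leg 2: γ = 1/√(1 − 0.365²) = 1/√0.8668 = 1.074; Δt_2 = 1.074 × 47.3 = 50.81 h.
Leg 3: β = 0.895; γ = 1/√(1 − 0.895²) = 1/√0.1990 = 2.242; Δt_3 = 2.242 × 2.84 = 6.367 h.
Total: 55.85 + 50.81 + 6.367 h.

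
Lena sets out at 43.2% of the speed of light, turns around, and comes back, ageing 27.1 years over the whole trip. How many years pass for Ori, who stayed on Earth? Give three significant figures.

Δt = 30.0 years

β = 0.432; γ = 1/√(1 − 0.432²) = 1/√0.8134 = 1.109
Earth-frame duration is the dilated interval: Δt = γτ = 1.109 × 27.1 years.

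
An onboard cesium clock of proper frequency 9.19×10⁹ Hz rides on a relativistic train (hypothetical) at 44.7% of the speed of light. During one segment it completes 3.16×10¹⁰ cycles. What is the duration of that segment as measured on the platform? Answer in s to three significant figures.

Δt = 3.84 s

β = 0.447; γ = 1/√(1 − 0.447²) = 1/√0.8002 = 1.118
Proper time for N cycles: τ = N/f = 3.16×10¹⁰/(9.19×10⁹) = 3.439×10⁰ s = 3.439 s.
Lab-frame duration Δt = γτ = 1.118 × 3.439 = 3.844 s.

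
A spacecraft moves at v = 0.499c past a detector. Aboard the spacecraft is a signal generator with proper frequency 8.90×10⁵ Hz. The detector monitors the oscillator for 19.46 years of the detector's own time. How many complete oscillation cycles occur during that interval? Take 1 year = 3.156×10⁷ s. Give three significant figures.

γ = 1/√(1 − 0.499²) = 1/√0.7510 = 1.154
During 19.46 years of lab time, the oscillator's proper time advances by τ = Δt/γ = 19.46/1.154 = 16.86 years = 5.322×10⁸ s.
N = f × τ = 8.90×10⁵ × 5.322×10⁸ = 4.737×10¹⁴.

N = 4.74×10¹⁴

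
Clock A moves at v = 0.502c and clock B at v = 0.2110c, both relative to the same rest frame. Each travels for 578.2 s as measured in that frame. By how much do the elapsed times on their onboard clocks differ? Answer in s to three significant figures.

A: γ = 1/√(1 − 0.502²) = 1/√0.7480 = 1.156; τ_A = 578.2/1.156 = 500.1 s.
B: γ = 1/√(1 − 0.2110²) = 1/√0.9555 = 1.023; τ_B = 578.2/1.023 = 565.2 s.

|τ_A − τ_B| = 65.1 s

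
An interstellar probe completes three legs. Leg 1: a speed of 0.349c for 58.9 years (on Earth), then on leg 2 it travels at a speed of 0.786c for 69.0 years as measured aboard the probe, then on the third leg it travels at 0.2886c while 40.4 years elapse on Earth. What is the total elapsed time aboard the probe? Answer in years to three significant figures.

Leg 1: γ = 1/√(1 − 0.349²) = 1/√0.8782 = 1.067; τ_1 = 58.9/1.067 = 55.20 years.
Leg 2: 69.0 years is already measured aboard the probe.
Leg 3: γ = 1/√(1 − 0.2886²) = 1/√0.9167 = 1.044; τ_3 = 40.4/1.044 = 38.68 years.
Total: 55.20 + 69.00 + 38.68 years.

τ = 163 years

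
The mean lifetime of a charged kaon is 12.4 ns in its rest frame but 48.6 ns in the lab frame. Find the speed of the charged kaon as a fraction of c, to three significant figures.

v = 0.967c

γ = Δt/τ₀ = 48.6/12.4 = 3.919
β = √(1 − 1/γ²) = √(1 − 0.06510) = √0.9349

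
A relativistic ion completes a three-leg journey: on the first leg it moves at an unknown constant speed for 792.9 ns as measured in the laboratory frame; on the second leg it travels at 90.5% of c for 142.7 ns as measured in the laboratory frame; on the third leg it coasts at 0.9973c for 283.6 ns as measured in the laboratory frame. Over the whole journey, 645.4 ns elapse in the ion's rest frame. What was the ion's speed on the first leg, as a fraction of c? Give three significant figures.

Leg 1: speed unknown; τ_1 = 792.9/γ_1.
Leg 2: β = 0.905; γ = 1/√(1 − 0.905²) = 1/√0.1810 = 2.351; τ_2 = 142.7/2.351 = 60.71 ns.
Leg 3: γ = 1/√(1 − 0.9973²) = 1/√0.005393 = 13.62; τ_3 = 283.6/13.62 = 20.83 ns.
Total proper time: τ_1 + 60.71 + 20.83 = 645.4, so τ_1 = 645.4 − 81.53 = 563.9 ns.
γ_1 = 792.9/563.9 = 1.406; β = √(1 − 1/γ²) = √0.4943.

β = 0.703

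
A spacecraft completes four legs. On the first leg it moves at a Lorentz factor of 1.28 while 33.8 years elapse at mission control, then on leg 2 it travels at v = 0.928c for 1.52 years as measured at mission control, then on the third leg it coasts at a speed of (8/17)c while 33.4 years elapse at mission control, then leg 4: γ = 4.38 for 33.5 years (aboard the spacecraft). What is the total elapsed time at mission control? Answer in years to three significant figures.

Leg 1: 33.8 years is already measured at mission control.
Leg 2: 1.52 years is already measured at mission control.
Leg 3: 33.4 years is already measured at mission control.
Leg 4: γ = 4.38; Δt_4 = 4.380 × 33.5 = 146.7 years.
Total: 33.80 + 1.520 + 33.40 + 146.7 years.

Δt = 215 years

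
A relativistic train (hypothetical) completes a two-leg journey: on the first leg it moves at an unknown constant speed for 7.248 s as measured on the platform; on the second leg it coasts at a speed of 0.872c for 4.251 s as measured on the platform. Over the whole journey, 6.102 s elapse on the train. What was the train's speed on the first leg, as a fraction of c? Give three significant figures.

Leg 1: speed unknown; τ_1 = 7.248/γ_1.
Leg 2: γ = 1/√(1 − 0.872²) = 1/√0.2396 = 2.043; τ_2 = 4.251/2.043 = 2.081 s.
Total proper time: τ_1 + 2.081 = 6.102, so τ_1 = 6.102 − 2.081 = 4.021 s.
γ_1 = 7.248/4.021 = 1.802; β = √(1 − 1/γ²) = √0.6922.

β = 0.832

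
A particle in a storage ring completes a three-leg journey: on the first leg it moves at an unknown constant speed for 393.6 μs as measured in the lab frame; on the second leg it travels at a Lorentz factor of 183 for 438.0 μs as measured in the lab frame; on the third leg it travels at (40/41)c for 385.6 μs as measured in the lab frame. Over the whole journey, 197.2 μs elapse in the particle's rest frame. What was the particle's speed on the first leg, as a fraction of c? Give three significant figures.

β = 0.960

Leg 1: speed unknown; τ_1 = 393.6/γ_1.
Leg 2: γ = 183; τ_2 = 438.0/183.0 = 2.393 μs.
Leg 3: γ = 1/√(1 − (40/41)²) = 41/9 ≈ 4.556; τ_3 = 385.6/4.556 = 84.64 μs.
Total proper time: τ_1 + 2.393 + 84.64 = 197.2, so τ_1 = 197.2 − 87.04 = 110.2 μs.
γ_1 = 393.6/110.2 = 3.573; β = √(1 − 1/γ²) = √0.9217.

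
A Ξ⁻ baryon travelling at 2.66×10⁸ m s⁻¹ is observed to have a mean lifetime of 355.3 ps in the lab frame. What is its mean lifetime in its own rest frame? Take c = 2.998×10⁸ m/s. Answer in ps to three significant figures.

β = 2.66×10⁸/2.998×10⁸ = 0.8873; γ = 1/√(1 − 0.8873²) = 2.168
The lab-frame lifetime is the dilated interval; the proper lifetime is τ₀ = Δt/γ = 355.3/2.168 ps.

τ₀ = 164 ps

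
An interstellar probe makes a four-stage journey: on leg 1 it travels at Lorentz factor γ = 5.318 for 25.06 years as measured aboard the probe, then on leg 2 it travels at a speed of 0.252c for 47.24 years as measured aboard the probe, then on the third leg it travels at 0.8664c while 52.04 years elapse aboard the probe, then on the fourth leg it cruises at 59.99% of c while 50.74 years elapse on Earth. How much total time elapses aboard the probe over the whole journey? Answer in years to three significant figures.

Leg 1: 25.06 years is already measured aboard the probe.
Leg 2: 47.24 years is already measured aboard the probe.
Leg 3: 52.04 years is already measured aboard the probe.
Leg 4: β = 0.5999; γ = 1/√(1 − 0.5999²) = 1/√0.6401 = 1.250; τ_4 = 50.74/1.250 = 40.60 years.
Total: 25.06 + 47.24 + 52.04 + 40.60 years.

τ = 165 years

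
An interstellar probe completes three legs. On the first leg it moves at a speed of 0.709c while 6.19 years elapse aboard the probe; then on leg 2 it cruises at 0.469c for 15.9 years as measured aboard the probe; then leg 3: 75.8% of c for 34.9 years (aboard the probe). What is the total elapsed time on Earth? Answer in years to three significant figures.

Δt = 80.3 years

Leg 1: γ = 1/√(1 − 0.709²) = 1/√0.4973 = 1.418; Δt_1 = 1.418 × 6.19 = 8.778 years.
Leg 2: γ = 1/√(1 − 0.469²) = 1/√0.7800 = 1.132; Δt_2 = 1.132 × 15.9 = 18.00 years.
Leg 3: β = 0.758; γ = 1/√(1 − 0.758²) = 1/√0.4254 = 1.533; Δt_3 = 1.533 × 34.9 = 53.51 years.
Total: 8.778 + 18.00 + 53.51 years.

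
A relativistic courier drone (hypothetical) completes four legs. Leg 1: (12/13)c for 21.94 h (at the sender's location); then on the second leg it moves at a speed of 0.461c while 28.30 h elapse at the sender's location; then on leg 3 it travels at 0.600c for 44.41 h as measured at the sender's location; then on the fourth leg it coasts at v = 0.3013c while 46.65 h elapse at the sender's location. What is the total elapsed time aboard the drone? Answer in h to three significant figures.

Leg 1: γ = 1/√(1 − (12/13)²) = 13/5 = 2.600; τ_1 = 21.94/2.600 = 8.438 h.
Leg 2: γ = 1/√(1 − 0.461²) = 1/√0.7875 = 1.127; τ_2 = 28.30/1.127 = 25.11 h.
Leg 3: γ = 1/√(1 − 0.600²) = 5/4 = 1.250; τ_3 = 44.41/1.250 = 35.53 h.
Leg 4: γ = 1/√(1 − 0.3013²) = 1/√0.9092 = 1.049; τ_4 = 46.65/1.049 = 44.48 h.
Total: 8.438 + 25.11 + 35.53 + 44.48 h.

τ = 114 h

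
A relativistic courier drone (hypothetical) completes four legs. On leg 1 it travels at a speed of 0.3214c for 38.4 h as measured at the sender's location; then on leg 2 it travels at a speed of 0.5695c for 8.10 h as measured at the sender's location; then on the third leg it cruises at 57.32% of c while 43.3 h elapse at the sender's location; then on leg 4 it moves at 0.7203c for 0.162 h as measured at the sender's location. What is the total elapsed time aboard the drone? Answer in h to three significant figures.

Leg 1: γ = 1/√(1 − 0.3214²) = 1/√0.8967 = 1.056; τ_1 = 38.4/1.056 = 36.36 h.
Leg 2: γ = 1/√(1 − 0.5695²) = 1/√0.6757 = 1.217; τ_2 = 8.10/1.217 = 6.658 h.
Leg 3: β = 0.5732; γ = 1/√(1 − 0.5732²) = 1/√0.6714 = 1.220; τ_3 = 43.3/1.220 = 35.48 h.
Leg 4: γ = 1/√(1 − 0.7203²) = 1/√0.4812 = 1.442; τ_4 = 0.162/1.442 = 0.1124 h.
Total: 36.36 + 6.658 + 35.48 + 0.1124 h.

τ = 78.6 h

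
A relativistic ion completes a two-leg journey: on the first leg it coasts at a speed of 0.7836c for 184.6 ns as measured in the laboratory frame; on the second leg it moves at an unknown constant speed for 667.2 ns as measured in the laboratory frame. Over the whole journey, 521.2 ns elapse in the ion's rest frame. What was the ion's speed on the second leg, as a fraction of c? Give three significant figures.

β = 0.793

Leg 1: γ = 1/√(1 − 0.7836²) = 1/√0.3860 = 1.610; τ_1 = 184.6/1.610 = 114.7 ns.
Leg 2: speed unknown; τ_2 = 667.2/γ_2.
Total proper time: 114.7 + τ_2 = 521.2, so τ_2 = 521.2 − 114.7 = 406.5 ns.
γ_2 = 667.2/406.5 = 1.641; β = √(1 − 1/γ²) = √0.6288.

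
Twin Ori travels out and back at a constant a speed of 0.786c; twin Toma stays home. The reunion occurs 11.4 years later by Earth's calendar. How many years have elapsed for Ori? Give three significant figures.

γ = 1/√(1 − 0.786²) = 1/√0.3822 = 1.618
Ori's clock measures proper time along the trip: τ = Δt/γ = 11.4/1.618 years.

τ = 7.05 years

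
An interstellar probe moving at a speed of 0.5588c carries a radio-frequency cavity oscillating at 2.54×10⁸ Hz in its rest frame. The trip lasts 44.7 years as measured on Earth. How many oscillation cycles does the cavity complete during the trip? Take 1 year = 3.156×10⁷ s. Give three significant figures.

N = 2.97×10¹⁷

γ = 1/√(1 − 0.5588²) = 1/√0.6877 = 1.206
The oscillator's own cycle count is N = f × τ where τ is the proper time aboard the probe. τ = Δt/γ = 44.7/1.206 = 37.07 years = 1.170×10⁹ s.
N = 2.54×10⁸ × 1.170×10⁹ = 2.972×10¹⁷.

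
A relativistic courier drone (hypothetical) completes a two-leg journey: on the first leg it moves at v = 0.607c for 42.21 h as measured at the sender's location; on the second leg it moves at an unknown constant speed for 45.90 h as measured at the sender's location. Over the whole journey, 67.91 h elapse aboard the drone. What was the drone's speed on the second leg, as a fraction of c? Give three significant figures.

β = 0.663

Leg 1: γ = 1/√(1 − 0.607²) = 1/√0.6316 = 1.258; τ_1 = 42.21/1.258 = 33.54 h.
Leg 2: speed unknown; τ_2 = 45.90/γ_2.
Total proper time: 33.54 + τ_2 = 67.91, so τ_2 = 67.91 − 33.54 = 34.37 h.
γ_2 = 45.90/34.37 = 1.336; β = √(1 − 1/γ²) = √0.4394.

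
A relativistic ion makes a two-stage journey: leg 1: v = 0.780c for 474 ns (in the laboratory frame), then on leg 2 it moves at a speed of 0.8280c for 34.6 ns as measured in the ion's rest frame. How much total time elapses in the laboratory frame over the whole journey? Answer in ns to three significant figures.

Δt = 536 ns

Leg 1: 474 ns is already measured in the laboratory frame.
Leg 2: γ = 1/√(1 − 0.8280²) = 1/√0.3144 = 1.783; Δt_2 = 1.783 × 34.6 = 61.71 ns.
Total: 474.0 + 61.71 ns.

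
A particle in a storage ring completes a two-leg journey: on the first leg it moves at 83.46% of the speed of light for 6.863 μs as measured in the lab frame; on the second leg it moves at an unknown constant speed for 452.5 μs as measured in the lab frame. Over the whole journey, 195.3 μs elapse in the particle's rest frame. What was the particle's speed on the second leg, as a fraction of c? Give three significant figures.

Leg 1: β = 0.8346; γ = 1/√(1 − 0.8346²) = 1/√0.3034 = 1.815; τ_1 = 6.863/1.815 = 3.781 μs.
Leg 2: speed unknown; τ_2 = 452.5/γ_2.
Total proper time: 3.781 + τ_2 = 195.3, so τ_2 = 195.3 − 3.781 = 191.5 μs.
γ_2 = 452.5/191.5 = 2.363; β = √(1 − 1/γ²) = √0.8209.

β = 0.906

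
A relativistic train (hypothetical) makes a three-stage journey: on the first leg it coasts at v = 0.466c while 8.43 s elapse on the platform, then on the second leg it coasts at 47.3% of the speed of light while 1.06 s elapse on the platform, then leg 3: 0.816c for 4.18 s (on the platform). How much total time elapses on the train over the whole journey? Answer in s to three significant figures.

Leg 1: γ = 1/√(1 − 0.466²) = 1/√0.7828 = 1.130; τ_1 = 8.43/1.130 = 7.459 s.
Leg 2: β = 0.473; γ = 1/√(1 − 0.473²) = 1/√0.7763 = 1.135; τ_2 = 1.06/1.135 = 0.9339 s.
Leg 3: γ = 1/√(1 − 0.816²) = 1/√0.3341 = 1.730; τ_3 = 4.18/1.730 = 2.416 s.
Total: 7.459 + 0.9339 + 2.416 s.

τ = 10.8 s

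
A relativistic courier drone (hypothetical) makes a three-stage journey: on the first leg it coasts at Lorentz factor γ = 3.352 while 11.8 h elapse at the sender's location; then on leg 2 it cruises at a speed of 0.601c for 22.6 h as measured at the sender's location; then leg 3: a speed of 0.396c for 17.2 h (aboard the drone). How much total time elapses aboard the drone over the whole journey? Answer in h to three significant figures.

τ = 38.8 h

Leg 1: γ = 3.352; τ_1 = 11.8/3.352 = 3.520 h.
Leg 2: γ = 1/√(1 − 0.601²) = 1/√0.6388 = 1.251; τ_2 = 22.6/1.251 = 18.06 h.
Leg 3: 17.2 h is already measured aboard the drone.
Total: 3.520 + 18.06 + 17.20 h.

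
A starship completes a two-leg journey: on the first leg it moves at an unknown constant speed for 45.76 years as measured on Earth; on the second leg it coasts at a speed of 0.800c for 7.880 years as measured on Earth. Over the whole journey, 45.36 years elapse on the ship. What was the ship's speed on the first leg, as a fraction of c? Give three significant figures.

β = 0.460

Leg 1: speed unknown; τ_1 = 45.76/γ_1.
Leg 2: γ = 1/√(1 − 0.800²) = 1/√0.3600 = 1.667; τ_2 = 7.880/1.667 = 4.728 years.
Total proper time: τ_1 + 4.728 = 45.36, so τ_1 = 45.36 − 4.728 = 40.63 years.
γ_1 = 45.76/40.63 = 1.126; β = √(1 − 1/γ²) = √0.2116.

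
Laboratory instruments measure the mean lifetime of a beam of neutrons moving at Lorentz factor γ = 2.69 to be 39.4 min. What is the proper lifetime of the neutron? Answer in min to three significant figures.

γ = 2.69
The lab-frame lifetime is the dilated interval; the proper lifetime is τ₀ = Δt/γ = 39.4/2.690 min.

τ₀ = 14.6 min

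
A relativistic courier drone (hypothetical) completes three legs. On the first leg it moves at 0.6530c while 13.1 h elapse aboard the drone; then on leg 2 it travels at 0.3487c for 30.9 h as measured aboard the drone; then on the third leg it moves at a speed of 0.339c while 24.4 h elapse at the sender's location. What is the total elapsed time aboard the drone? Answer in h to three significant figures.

Leg 1: 13.1 h is already measured aboard the drone.
Leg 2: 30.9 h is already measured aboard the drone.
Leg 3: γ = 1/√(1 − 0.339²) = 1/√0.8851 = 1.063; τ_3 = 24.4/1.063 = 22.96 h.
Total: 13.10 + 30.90 + 22.96 h.

τ = 67.0 h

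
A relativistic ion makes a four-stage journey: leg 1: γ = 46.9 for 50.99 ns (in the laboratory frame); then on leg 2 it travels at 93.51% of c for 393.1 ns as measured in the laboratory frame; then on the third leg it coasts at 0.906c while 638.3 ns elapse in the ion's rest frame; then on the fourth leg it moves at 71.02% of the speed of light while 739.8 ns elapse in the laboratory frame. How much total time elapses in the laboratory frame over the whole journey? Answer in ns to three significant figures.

Δt = 2690 ns

Leg 1: 50.99 ns is already measured in the laboratory frame.
Leg 2: 393.1 ns is already measured in the laboratory frame.
Leg 3: γ = 1/√(1 − 0.906²) = 1/√0.1792 = 2.363; Δt_3 = 2.363 × 638.3 = 1508 ns.
Leg 4: 739.8 ns is already measured in the laboratory frame.
Total: 50.99 + 393.1 + 1508 + 739.8 ns.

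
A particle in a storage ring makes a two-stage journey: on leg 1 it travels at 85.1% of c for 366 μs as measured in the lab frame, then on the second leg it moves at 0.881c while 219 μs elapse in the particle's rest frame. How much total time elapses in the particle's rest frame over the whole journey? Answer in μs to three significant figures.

τ = 411 μs

Leg 1: β = 0.851; γ = 1/√(1 − 0.851²) = 1/√0.2758 = 1.904; τ_1 = 366/1.904 = 192.2 μs.
Leg 2: 219 μs is already measured in the particle's rest frame.
Total: 192.2 + 219.0 μs.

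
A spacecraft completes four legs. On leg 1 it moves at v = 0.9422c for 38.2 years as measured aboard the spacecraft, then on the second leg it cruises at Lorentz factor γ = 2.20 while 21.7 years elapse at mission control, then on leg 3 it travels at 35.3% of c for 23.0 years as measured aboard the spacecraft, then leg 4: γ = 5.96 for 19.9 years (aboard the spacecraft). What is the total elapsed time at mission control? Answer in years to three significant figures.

Δt = 279 years

Leg 1: γ = 1/√(1 − 0.9422²) = 1/√0.1123 = 2.985; Δt_1 = 2.985 × 38.2 = 114.0 years.
Leg 2: 21.7 years is already measured at mission control.
Leg 3: β = 0.353; γ = 1/√(1 − 0.353²) = 1/√0.8754 = 1.069; Δt_3 = 1.069 × 23.0 = 24.58 years.
Leg 4: γ = 5.96; Δt_4 = 5.960 × 19.9 = 118.6 years.
Total: 114.0 + 21.70 + 24.58 + 118.6 years.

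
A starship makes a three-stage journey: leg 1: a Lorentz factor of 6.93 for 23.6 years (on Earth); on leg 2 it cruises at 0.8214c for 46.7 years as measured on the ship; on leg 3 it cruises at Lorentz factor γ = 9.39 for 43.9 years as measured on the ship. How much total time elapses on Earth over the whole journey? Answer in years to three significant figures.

Δt = 518 years

Leg 1: 23.6 years is already measured on Earth.
Leg 2: γ = 1/√(1 − 0.8214²) = 1/√0.3253 = 1.753; Δt_2 = 1.753 × 46.7 = 81.88 years.
Leg 3: γ = 9.39; Δt_3 = 9.390 × 43.9 = 412.2 years.
Total: 23.60 + 81.88 + 412.2 years.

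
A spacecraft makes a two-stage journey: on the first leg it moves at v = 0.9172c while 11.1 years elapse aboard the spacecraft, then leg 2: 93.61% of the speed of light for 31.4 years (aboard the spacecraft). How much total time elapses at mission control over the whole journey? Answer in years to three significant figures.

Leg 1: γ = 1/√(1 − 0.9172²) = 1/√0.1587 = 2.510; Δt_1 = 2.510 × 11.1 = 27.86 years.
Leg 2: β = 0.9361; γ = 1/√(1 − 0.9361²) = 1/√0.1237 = 2.843; Δt_2 = 2.843 × 31.4 = 89.27 years.
Total: 27.86 + 89.27 years.

Δt = 117 years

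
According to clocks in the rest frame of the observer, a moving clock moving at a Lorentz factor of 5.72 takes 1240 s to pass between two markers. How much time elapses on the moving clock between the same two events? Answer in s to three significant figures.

γ = 5.72
The interval measured in the rest frame of the observer is the dilated one; the clock on the moving clock measures the proper time τ = Δt/γ = 1240/5.720 s.

τ = 217 s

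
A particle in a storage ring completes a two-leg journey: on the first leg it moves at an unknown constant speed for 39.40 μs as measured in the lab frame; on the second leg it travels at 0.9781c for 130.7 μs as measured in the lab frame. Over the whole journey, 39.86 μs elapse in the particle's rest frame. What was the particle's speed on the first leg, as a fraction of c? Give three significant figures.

Leg 1: speed unknown; τ_1 = 39.40/γ_1.
Leg 2: γ = 1/√(1 − 0.9781²) = 1/√0.04332 = 4.805; τ_2 = 130.7/4.805 = 27.20 μs.
Total proper time: τ_1 + 27.20 = 39.86, so τ_1 = 39.86 − 27.20 = 12.66 μs.
γ_1 = 39.40/12.66 = 3.113; β = √(1 − 1/γ²) = √0.8968.

β = 0.947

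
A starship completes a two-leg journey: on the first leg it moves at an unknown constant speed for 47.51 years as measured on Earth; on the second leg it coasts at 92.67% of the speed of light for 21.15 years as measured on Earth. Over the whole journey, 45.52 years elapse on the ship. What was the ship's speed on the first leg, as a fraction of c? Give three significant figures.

β = 0.612

Leg 1: speed unknown; τ_1 = 47.51/γ_1.
Leg 2: β = 0.9267; γ = 1/√(1 − 0.9267²) = 1/√0.1412 = 2.661; τ_2 = 21.15/2.661 = 7.948 years.
Total proper time: τ_1 + 7.948 = 45.52, so τ_1 = 45.52 − 7.948 = 37.57 years.
γ_1 = 47.51/37.57 = 1.265; β = √(1 − 1/γ²) = √0.3746.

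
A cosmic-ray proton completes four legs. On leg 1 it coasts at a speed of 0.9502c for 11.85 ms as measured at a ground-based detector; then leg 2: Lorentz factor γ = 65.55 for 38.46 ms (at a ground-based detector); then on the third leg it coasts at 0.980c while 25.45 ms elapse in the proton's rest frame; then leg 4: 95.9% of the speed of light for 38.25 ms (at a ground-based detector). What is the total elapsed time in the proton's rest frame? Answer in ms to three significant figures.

Leg 1: γ = 1/√(1 − 0.9502²) = 1/√0.09712 = 3.209; τ_1 = 11.85/3.209 = 3.693 ms.
Leg 2: γ = 65.55; τ_2 = 38.46/65.55 = 0.5867 ms.
Leg 3: 25.45 ms is already measured in the proton's rest frame.
Leg 4: β = 0.959; γ = 1/√(1 − 0.959²) = 1/√0.08032 = 3.529; τ_4 = 38.25/3.529 = 10.84 ms.
Total: 3.693 + 0.5867 + 25.45 + 10.84 ms.

τ = 40.6 ms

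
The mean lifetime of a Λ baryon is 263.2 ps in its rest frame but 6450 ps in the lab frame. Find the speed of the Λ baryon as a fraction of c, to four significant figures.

v = 0.9992c

γ = Δt/τ₀ = 6450/263.2 = 24.51
β = √(1 − 1/γ²) = √(1 − 0.001665) = √0.9983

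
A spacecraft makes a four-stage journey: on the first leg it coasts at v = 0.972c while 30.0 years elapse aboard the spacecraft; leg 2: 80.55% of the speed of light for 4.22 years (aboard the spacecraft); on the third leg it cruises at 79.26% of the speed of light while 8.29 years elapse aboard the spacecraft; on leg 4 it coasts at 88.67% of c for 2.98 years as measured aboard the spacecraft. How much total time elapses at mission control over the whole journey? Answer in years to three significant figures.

Δt = 155 years

Leg 1: γ = 1/√(1 − 0.972²) = 1/√0.05522 = 4.256; Δt_1 = 4.256 × 30.0 = 127.7 years.
Leg 2: β = 0.8055; γ = 1/√(1 − 0.8055²) = 1/√0.3512 = 1.687; Δt_2 = 1.687 × 4.22 = 7.121 years.
Leg 3: β = 0.7926; γ = 1/√(1 − 0.7926²) = 1/√0.3718 = 1.640; Δt_3 = 1.640 × 8.29 = 13.60 years.
Leg 4: β = 0.8867; γ = 1/√(1 − 0.8867²) = 1/√0.2138 = 2.163; Δt_4 = 2.163 × 2.98 = 6.445 years.
Total: 127.7 + 7.121 + 13.60 + 6.445 years.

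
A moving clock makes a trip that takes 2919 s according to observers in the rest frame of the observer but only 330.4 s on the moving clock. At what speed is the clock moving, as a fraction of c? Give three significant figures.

β = 0.994

The proper time is measured on the moving clock (both events occur at the clock's location); Δt is measured in the rest frame of the observer. γ = Δt/τ = 2919/330.4 = 8.835.
β = √(1 − 1/γ²) = √(1 − 0.01281) = √0.9872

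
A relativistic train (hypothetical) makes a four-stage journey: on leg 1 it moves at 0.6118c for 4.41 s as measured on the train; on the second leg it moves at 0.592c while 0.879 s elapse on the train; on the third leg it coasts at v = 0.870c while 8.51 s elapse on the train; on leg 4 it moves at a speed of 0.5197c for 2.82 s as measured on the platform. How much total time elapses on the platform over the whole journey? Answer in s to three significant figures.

Leg 1: γ = 1/√(1 − 0.6118²) = 1/√0.6257 = 1.264; Δt_1 = 1.264 × 4.41 = 5.575 s.
Leg 2: γ = 1/√(1 − 0.592²) = 1/√0.6495 = 1.241; Δt_2 = 1.241 × 0.879 = 1.091 s.
Leg 3: γ = 1/√(1 − 0.870²) = 1/√0.2431 = 2.028; Δt_3 = 2.028 × 8.51 = 17.26 s.
Leg 4: 2.82 s is already measured on the platform.
Total: 5.575 + 1.091 + 17.26 + 2.820 s.

Δt = 26.7 s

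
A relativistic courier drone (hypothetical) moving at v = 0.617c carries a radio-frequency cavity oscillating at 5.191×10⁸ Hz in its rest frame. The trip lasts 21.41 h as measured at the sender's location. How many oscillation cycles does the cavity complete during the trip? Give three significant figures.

N = 3.15×10¹³

γ = 1/√(1 − 0.617²) = 1/√0.6193 = 1.271
The oscillator's own cycle count is N = f × τ where τ is the proper time aboard the drone. τ = Δt/γ = 21.41/1.271 = 16.85 h = 6.066×10⁴ s.
N = 5.191×10⁸ × 6.066×10⁴ = 3.149×10¹³.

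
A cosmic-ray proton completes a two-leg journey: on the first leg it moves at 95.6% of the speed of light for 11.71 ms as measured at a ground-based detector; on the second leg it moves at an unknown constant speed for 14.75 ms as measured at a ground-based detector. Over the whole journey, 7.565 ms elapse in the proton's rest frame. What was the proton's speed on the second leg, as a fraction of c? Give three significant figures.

Leg 1: β = 0.956; γ = 1/√(1 − 0.956²) = 1/√0.08606 = 3.409; τ_1 = 11.71/3.409 = 3.435 ms.
Leg 2: speed unknown; τ_2 = 14.75/γ_2.
Total proper time: 3.435 + τ_2 = 7.565, so τ_2 = 7.565 − 3.435 = 4.130 ms.
γ_2 = 14.75/4.130 = 3.572; β = √(1 − 1/γ²) = √0.9216.

β = 0.960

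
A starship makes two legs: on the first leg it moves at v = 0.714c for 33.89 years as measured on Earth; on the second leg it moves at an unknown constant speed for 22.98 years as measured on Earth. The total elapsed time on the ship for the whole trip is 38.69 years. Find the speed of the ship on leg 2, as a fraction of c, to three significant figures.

β = 0.759

Leg 1: γ = 1/√(1 − 0.714²) = 1/√0.4902 = 1.428; τ_1 = 33.89/1.428 = 23.73 years.
Leg 2: speed unknown; τ_2 = 22.98/γ_2.
Total proper time: 23.73 + τ_2 = 38.69, so τ_2 = 38.69 − 23.73 = 14.96 years.
γ_2 = 22.98/14.96 = 1.536; β = √(1 − 1/γ²) = √0.5761.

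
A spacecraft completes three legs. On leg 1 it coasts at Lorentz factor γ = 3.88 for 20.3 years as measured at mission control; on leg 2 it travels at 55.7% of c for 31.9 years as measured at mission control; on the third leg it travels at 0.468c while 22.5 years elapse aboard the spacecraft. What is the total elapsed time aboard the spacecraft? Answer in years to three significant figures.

Leg 1: γ = 3.88; τ_1 = 20.3/3.880 = 5.232 years.
Leg 2: β = 0.557; γ = 1/√(1 − 0.557²) = 1/√0.6898 = 1.204; τ_2 = 31.9/1.204 = 26.49 years.
Leg 3: 22.5 years is already measured aboard the spacecraft.
Total: 5.232 + 26.49 + 22.50 years.

τ = 54.2 years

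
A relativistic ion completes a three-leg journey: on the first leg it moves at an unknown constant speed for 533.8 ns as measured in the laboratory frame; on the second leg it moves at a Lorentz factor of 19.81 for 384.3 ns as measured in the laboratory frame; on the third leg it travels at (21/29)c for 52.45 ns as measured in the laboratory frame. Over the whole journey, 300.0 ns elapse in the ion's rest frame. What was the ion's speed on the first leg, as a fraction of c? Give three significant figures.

Leg 1: speed unknown; τ_1 = 533.8/γ_1.
Leg 2: γ = 19.81; τ_2 = 384.3/19.81 = 19.40 ns.
Leg 3: γ = 1/√(1 − (21/29)²) = 29/20 = 1.450; τ_3 = 52.45/1.450 = 36.17 ns.
Total proper time: τ_1 + 19.40 + 36.17 = 300.0, so τ_1 = 300.0 − 55.57 = 244.4 ns.
γ_1 = 533.8/244.4 = 2.184; β = √(1 − 1/γ²) = √0.7903.

β = 0.889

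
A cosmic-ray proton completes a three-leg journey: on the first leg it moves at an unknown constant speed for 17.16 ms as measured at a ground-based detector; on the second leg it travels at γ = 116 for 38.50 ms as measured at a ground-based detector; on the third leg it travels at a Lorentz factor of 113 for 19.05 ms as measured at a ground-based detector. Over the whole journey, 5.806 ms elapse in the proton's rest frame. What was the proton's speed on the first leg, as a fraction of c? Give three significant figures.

β = 0.951

Leg 1: speed unknown; τ_1 = 17.16/γ_1.
Leg 2: γ = 116; τ_2 = 38.50/116.0 = 0.3319 ms.
Leg 3: γ = 113; τ_3 = 19.05/113.0 = 0.1686 ms.
Total proper time: τ_1 + 0.3319 + 0.1686 = 5.806, so τ_1 = 5.806 − 0.5005 = 5.306 ms.
γ_1 = 17.16/5.306 = 3.234; β = √(1 − 1/γ²) = √0.9044.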